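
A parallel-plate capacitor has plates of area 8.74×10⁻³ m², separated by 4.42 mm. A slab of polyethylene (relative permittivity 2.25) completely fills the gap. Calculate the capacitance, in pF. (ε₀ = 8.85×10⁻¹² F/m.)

39.4 pF

C = κε₀A/d = 2.25 × 8.85×10⁻¹² × 8.74×10⁻³ / 4.42×10⁻³ = 3.94×10⁻¹¹ F.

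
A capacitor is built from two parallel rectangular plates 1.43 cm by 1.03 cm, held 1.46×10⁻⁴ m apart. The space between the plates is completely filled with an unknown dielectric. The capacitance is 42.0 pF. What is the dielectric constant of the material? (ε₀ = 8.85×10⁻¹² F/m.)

A = 1.43 × 1.03 cm² = 1.47×10⁻⁴ m².
κ = Cd/(ε₀A) = 4.20×10⁻¹¹ × 1.46×10⁻⁴ / (8.85×10⁻¹² × 1.47×10⁻⁴) = 4.70.

κ ≈ 4.70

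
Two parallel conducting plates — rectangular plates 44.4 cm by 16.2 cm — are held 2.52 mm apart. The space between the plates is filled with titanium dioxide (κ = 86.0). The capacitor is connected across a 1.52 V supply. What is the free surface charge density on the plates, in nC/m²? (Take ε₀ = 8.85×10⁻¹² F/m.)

σ ≈ 459 nC/m²

A = 44.4 × 16.2 cm² = 7.19×10⁻² m².
C = κε₀A/d = 86.0 × 8.85×10⁻¹² × 7.19×10⁻² / 2.52×10⁻³ = 2.17×10⁻⁸ F.
σ = Q/A = CV/A = 2.17×10⁻⁸ × 1.52 / 7.19×10⁻² = 4.59×10⁻⁷ C/m².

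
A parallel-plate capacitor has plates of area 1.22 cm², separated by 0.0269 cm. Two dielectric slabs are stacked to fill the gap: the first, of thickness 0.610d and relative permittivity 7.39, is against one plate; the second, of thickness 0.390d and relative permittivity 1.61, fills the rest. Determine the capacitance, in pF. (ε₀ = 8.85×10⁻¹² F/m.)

12.4 pF

A = 1.22 cm² = 1.22×10⁻⁴ m².
Stacked slabs ⇒ two capacitors in series, each with the full plate area.
C₁ = κ₁ε₀A/d₁ = 7.39 × 8.85×10⁻¹² × 1.22×10⁻⁴ / 1.64×10⁻⁴ = 4.86×10⁻¹¹ F.
C₂ = κ₂ε₀A/d₂ = 1.61 × 8.85×10⁻¹² × 1.22×10⁻⁴ / 1.05×10⁻⁴ = 1.66×10⁻¹¹ F.
C = (1/C₁ + 1/C₂)⁻¹ = 1.24×10⁻¹¹ F.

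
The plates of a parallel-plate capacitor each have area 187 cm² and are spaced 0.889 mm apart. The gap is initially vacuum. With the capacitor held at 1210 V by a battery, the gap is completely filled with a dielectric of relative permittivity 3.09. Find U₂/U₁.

U₂/U₁ ≈ 3.09

Battery connected ⇒ V is held fixed.
C₂ = 3.09 C₁ and U = ½CV², so U₂/U₁ = C₂/C₁ = 3.09.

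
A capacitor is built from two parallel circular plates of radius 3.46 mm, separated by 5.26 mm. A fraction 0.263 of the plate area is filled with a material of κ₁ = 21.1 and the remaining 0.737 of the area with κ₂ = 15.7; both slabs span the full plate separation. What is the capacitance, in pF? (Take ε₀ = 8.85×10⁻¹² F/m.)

1.08 pF

A = π(3.46 mm)² = 3.76×10⁻⁵ m².
Side-by-side slabs ⇒ two capacitors in parallel, each spanning the full gap.
C₁ = κ₁ε₀A₁/d = 21.1 × 8.85×10⁻¹² × 9.89×10⁻⁶ / 5.26×10⁻³ = 3.51×10⁻¹³ F.
C₂ = κ₂ε₀A₂/d = 15.7 × 8.85×10⁻¹² × 2.77×10⁻⁵ / 5.26×10⁻³ = 7.32×10⁻¹³ F.
C = C₁ + C₂ = 1.08×10⁻¹² F.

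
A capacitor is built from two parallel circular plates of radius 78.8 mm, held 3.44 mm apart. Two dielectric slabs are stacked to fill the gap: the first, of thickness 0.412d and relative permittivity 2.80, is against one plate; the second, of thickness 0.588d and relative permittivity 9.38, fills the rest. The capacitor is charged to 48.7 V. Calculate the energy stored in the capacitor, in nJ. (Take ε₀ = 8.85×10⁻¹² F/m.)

A = π(78.8 mm)² = 1.95×10⁻² m².
Stacked slabs ⇒ two capacitors in series, each with the full plate area.
C₁ = κ₁ε₀A/d₁ = 2.80 × 8.85×10⁻¹² × 1.95×10⁻² / 1.42×10⁻³ = 3.41×10⁻¹⁰ F.
C₂ = κ₂ε₀A/d₂ = 9.38 × 8.85×10⁻¹² × 1.95×10⁻² / 2.02×10⁻³ = 8.01×10⁻¹⁰ F.
C = (1/C₁ + 1/C₂)⁻¹ = 2.39×10⁻¹⁰ F.
U = ½CV² = ½ × 2.39×10⁻¹⁰ × (48.7)² = 2.84×10⁻⁷ J.

U ≈ 284 nJ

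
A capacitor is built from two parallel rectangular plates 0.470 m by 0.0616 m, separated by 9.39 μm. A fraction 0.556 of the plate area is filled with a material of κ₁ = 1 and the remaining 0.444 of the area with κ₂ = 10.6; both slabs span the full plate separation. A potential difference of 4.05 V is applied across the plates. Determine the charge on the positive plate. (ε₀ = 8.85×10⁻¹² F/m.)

A = 0.470 × 0.0616 m² = 2.90×10⁻² m².
Side-by-side slabs ⇒ two capacitors in parallel, each spanning the full gap.
C₁ = κ₁ε₀A₁/d = 1.00 × 8.85×10⁻¹² × 1.61×10⁻² / 9.39×10⁻⁶ = 1.52×10⁻⁸ F.
C₂ = κ₂ε₀A₂/d = 10.6 × 8.85×10⁻¹² × 1.29×10⁻² / 9.39×10⁻⁶ = 1.28×10⁻⁷ F.
C = C₁ + C₂ = 1.44×10⁻⁷ F.
Q = CV = 1.44×10⁻⁷ × 4.05 = 5.82×10⁻⁷ C.

Q ≈ 0.582 μC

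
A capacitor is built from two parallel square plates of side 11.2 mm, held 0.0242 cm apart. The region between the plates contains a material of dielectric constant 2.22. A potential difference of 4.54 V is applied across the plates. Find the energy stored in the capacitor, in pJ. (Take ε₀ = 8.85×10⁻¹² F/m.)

U ≈ 105 pJ

A = (11.2 mm)² = 1.25×10⁻⁴ m².
C = κε₀A/d = 2.22 × 8.85×10⁻¹² × 1.25×10⁻⁴ / 2.42×10⁻⁴ = 1.02×10⁻¹¹ F.
U = ½CV² = ½ × 1.02×10⁻¹¹ × (4.54)² = 1.05×10⁻¹⁰ J.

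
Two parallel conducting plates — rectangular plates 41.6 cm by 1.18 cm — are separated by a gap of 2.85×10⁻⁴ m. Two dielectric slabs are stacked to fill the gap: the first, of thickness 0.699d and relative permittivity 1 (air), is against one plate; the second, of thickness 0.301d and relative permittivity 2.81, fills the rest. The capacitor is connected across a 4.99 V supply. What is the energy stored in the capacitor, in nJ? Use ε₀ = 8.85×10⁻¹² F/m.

A = 41.6 × 1.18 cm² = 4.91×10⁻³ m².
Stacked slabs ⇒ two capacitors in series, each with the full plate area.
C₁ = κ₁ε₀A/d₁ = 1.00 × 8.85×10⁻¹² × 4.91×10⁻³ / 1.99×10⁻⁴ = 2.18×10⁻¹⁰ F.
C₂ = κ₂ε₀A/d₂ = 2.81 × 8.85×10⁻¹² × 4.91×10⁻³ / 8.58×10⁻⁵ = 1.42×10⁻⁹ F.
C = (1/C₁ + 1/C₂)⁻¹ = 1.89×10⁻¹⁰ F.
U = ½CV² = ½ × 1.89×10⁻¹⁰ × (4.99)² = 2.35×10⁻⁹ J.

2.35 nJ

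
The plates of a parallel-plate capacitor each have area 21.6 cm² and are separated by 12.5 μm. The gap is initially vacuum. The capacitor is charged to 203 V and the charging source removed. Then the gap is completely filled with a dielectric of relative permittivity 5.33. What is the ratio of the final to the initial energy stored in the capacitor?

U₂/U₁ ≈ 0.188

Isolated ⇒ Q is held fixed.
C₂ = 5.33 C₁ and U = Q²/(2C), so U₂/U₁ = C₁/C₂ = 0.188.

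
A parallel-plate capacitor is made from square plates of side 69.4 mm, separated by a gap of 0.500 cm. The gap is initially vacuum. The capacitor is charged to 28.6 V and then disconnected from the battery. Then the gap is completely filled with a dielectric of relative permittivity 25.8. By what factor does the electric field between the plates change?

0.0388

Isolated ⇒ Q is held fixed.
V₂ = Q/C₂ = V₁/25.8; E = V/d, so E₂/E₁ = (V₂/V₁)(d₁/d₂) = 0.0388.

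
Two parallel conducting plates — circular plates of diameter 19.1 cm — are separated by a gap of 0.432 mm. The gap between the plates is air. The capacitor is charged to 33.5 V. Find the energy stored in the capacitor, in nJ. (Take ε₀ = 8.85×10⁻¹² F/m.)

A = π(19.1/2 cm)² = 2.87×10⁻² m².
C = ε₀A/d = 8.85×10⁻¹² × 2.87×10⁻² / 4.32×10⁻⁴ = 5.87×10⁻¹⁰ F.
U = ½CV² = ½ × 5.87×10⁻¹⁰ × (33.5)² = 3.29×10⁻⁷ J.

U ≈ 329 nJ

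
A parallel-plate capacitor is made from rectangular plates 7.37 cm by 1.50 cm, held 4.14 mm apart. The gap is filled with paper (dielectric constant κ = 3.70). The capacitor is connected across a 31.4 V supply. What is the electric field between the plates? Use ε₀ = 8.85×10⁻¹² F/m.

E = V/d = 31.4 / 4.14×10⁻³ = 7.58×10³ V/m.

E ≈ 7.58 V/mm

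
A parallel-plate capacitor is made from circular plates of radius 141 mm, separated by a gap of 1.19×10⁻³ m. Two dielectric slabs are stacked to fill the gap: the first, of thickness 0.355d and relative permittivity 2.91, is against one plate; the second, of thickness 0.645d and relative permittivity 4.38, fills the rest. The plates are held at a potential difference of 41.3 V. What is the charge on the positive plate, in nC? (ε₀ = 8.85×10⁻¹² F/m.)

Q ≈ 71.2 nC

A = π(141 mm)² = 6.25×10⁻² m².
Stacked slabs ⇒ two capacitors in series, each with the full plate area.
C₁ = κ₁ε₀A/d₁ = 2.91 × 8.85×10⁻¹² × 6.25×10⁻² / 4.22×10⁻⁴ = 3.81×10⁻⁹ F.
C₂ = κ₂ε₀A/d₂ = 4.38 × 8.85×10⁻¹² × 6.25×10⁻² / 7.68×10⁻⁴ = 3.15×10⁻⁹ F.
C = (1/C₁ + 1/C₂)⁻¹ = 1.73×10⁻⁹ F.
Q = CV = 1.73×10⁻⁹ × 41.3 = 7.12×10⁻⁸ C.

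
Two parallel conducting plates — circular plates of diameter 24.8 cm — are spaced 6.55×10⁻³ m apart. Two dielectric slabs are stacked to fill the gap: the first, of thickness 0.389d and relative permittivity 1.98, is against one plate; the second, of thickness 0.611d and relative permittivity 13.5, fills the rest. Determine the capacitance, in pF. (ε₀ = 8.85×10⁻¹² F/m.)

C ≈ 270 pF

A = π(24.8/2 cm)² = 4.83×10⁻² m².
Stacked slabs ⇒ two capacitors in series, each with the full plate area.
C₁ = κ₁ε₀A/d₁ = 1.98 × 8.85×10⁻¹² × 4.83×10⁻² / 2.55×10⁻³ = 3.32×10⁻¹⁰ F.
C₂ = κ₂ε₀A/d₂ = 13.5 × 8.85×10⁻¹² × 4.83×10⁻² / 4.00×10⁻³ = 1.44×10⁻⁹ F.
C = (1/C₁ + 1/C₂)⁻¹ = 2.70×10⁻¹⁰ F.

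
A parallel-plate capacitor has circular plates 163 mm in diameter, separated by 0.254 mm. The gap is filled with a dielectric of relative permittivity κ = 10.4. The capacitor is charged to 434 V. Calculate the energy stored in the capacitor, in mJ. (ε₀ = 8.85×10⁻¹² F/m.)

0.712 mJ

A = π(163/2 mm)² = 2.09×10⁻² m².
C = κε₀A/d = 10.4 × 8.85×10⁻¹² × 2.09×10⁻² / 2.54×10⁻⁴ = 7.56×10⁻⁹ F.
U = ½CV² = ½ × 7.56×10⁻⁹ × (434)² = 7.12×10⁻⁴ J.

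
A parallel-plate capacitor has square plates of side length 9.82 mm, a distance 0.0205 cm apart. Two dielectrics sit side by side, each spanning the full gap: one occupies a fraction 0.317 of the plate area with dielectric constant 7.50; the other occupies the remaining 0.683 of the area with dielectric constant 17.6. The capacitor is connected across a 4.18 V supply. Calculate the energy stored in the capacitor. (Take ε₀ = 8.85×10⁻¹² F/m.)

A = (9.82 mm)² = 9.64×10⁻⁵ m².
Side-by-side slabs ⇒ two capacitors in parallel, each spanning the full gap.
C₁ = κ₁ε₀A₁/d = 7.50 × 8.85×10⁻¹² × 3.06×10⁻⁵ / 2.05×10⁻⁴ = 9.90×10⁻¹² F.
C₂ = κ₂ε₀A₂/d = 17.6 × 8.85×10⁻¹² × 6.59×10⁻⁵ / 2.05×10⁻⁴ = 5.00×10⁻¹¹ F.
C = C₁ + C₂ = 5.99×10⁻¹¹ F.
U = ½CV² = ½ × 5.99×10⁻¹¹ × (4.18)² = 5.24×10⁻¹⁰ J.

0.524 nJ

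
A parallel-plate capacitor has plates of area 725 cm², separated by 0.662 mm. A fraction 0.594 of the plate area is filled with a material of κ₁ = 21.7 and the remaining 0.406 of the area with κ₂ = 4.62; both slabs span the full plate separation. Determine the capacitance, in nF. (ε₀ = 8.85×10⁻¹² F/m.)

C ≈ 14.3 nF

A = 725 cm² = 7.25×10⁻² m².
Side-by-side slabs ⇒ two capacitors in parallel, each spanning the full gap.
C₁ = κ₁ε₀A₁/d = 21.7 × 8.85×10⁻¹² × 4.31×10⁻² / 6.62×10⁻⁴ = 1.25×10⁻⁸ F.
C₂ = κ₂ε₀A₂/d = 4.62 × 8.85×10⁻¹² × 2.94×10⁻² / 6.62×10⁻⁴ = 1.82×10⁻⁹ F.
C = C₁ + C₂ = 1.43×10⁻⁸ F.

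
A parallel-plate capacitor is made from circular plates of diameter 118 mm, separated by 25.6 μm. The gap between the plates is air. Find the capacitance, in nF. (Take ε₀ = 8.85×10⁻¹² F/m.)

3.78 nF

A = π(118/2 mm)² = 1.09×10⁻² m².
C = ε₀A/d = 8.85×10⁻¹² × 1.09×10⁻² / 2.56×10⁻⁵ = 3.78×10⁻⁹ F.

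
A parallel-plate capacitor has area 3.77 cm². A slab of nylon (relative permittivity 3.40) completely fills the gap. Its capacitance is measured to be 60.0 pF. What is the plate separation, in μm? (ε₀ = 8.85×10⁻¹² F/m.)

189 μm

A = 3.77 cm² = 3.77×10⁻⁴ m².
d = κε₀A/C = 3.40 × 8.85×10⁻¹² × 3.77×10⁻⁴ / 6.00×10⁻¹¹ = 1.89×10⁻⁴ m.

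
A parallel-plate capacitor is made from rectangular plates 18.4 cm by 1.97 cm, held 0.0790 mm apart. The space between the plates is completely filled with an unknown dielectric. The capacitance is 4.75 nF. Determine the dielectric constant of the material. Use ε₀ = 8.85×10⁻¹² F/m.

A = 18.4 × 1.97 cm² = 3.62×10⁻³ m².
κ = Cd/(ε₀A) = 4.75×10⁻⁹ × 7.90×10⁻⁵ / (8.85×10⁻¹² × 3.62×10⁻³) = 11.7.

κ ≈ 11.7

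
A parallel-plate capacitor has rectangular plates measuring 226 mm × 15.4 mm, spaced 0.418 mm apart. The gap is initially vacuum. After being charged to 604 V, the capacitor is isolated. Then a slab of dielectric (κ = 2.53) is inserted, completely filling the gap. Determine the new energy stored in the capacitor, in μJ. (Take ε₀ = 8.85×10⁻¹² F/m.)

A = 226 × 15.4 mm² = 3.48×10⁻³ m².
Initially C₁ = ε₀A/d = 8.85×10⁻¹² × 3.48×10⁻³ / 4.18×10⁻⁴ = 7.37×10⁻¹¹ F.
U₁ = 1.34×10⁻⁵ J.
Isolated ⇒ Q is held fixed. C₂ = 2.53 C₁ and U = Q²/(2C), so U₂/U₁ = C₁/C₂ = 0.395.
U₂ = 0.395 × 1.34×10⁻⁵ = 5.31×10⁻⁶ J.

5.31 μJ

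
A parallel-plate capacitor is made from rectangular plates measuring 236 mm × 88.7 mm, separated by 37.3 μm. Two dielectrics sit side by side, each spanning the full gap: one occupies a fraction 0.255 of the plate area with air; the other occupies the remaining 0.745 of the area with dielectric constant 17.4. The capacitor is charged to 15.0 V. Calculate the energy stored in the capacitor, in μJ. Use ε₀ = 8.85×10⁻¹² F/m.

A = 236 × 88.7 mm² = 2.09×10⁻² m².
Side-by-side slabs ⇒ two capacitors in parallel, each spanning the full gap.
C₁ = κ₁ε₀A₁/d = 1.00 × 8.85×10⁻¹² × 5.34×10⁻³ / 3.73×10⁻⁵ = 1.27×10⁻⁹ F.
C₂ = κ₂ε₀A₂/d = 17.4 × 8.85×10⁻¹² × 1.56×10⁻² / 3.73×10⁻⁵ = 6.44×10⁻⁸ F.
C = C₁ + C₂ = 6.57×10⁻⁸ F.
U = ½CV² = ½ × 6.57×10⁻⁸ × (15.0)² = 7.39×10⁻⁶ J.

U ≈ 7.39 μJ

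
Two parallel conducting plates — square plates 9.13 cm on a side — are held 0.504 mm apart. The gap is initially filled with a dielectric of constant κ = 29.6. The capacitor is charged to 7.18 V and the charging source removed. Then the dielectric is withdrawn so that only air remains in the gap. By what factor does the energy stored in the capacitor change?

Isolated ⇒ Q is held fixed.
C₂ = 0.0338 C₁ and U = Q²/(2C), so U₂/U₁ = C₁/C₂ = 29.6.

29.6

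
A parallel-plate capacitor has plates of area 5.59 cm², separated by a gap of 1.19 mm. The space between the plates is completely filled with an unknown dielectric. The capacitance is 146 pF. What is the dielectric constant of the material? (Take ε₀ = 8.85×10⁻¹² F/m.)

35.1

A = 5.59 cm² = 5.59×10⁻⁴ m².
κ = Cd/(ε₀A) = 1.46×10⁻¹⁰ × 1.19×10⁻³ / (8.85×10⁻¹² × 5.59×10⁻⁴) = 35.1.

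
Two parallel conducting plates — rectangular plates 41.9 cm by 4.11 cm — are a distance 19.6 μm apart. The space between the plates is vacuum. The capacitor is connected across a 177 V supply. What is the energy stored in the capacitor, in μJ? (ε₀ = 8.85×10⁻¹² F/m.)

U ≈ 122 μJ

A = 41.9 × 4.11 cm² = 1.72×10⁻² m².
C = ε₀A/d = 8.85×10⁻¹² × 1.72×10⁻² / 1.96×10⁻⁵ = 7.78×10⁻⁹ F.
U = ½CV² = ½ × 7.78×10⁻⁹ × (177)² = 1.22×10⁻⁴ J.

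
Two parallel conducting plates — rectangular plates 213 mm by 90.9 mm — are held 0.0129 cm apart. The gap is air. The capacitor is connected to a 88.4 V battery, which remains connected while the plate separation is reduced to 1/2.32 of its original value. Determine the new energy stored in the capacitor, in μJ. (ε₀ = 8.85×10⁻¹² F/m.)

A = 213 × 90.9 mm² = 1.94×10⁻² m².
Initially C₁ = ε₀A/d = 8.85×10⁻¹² × 1.94×10⁻² / 1.29×10⁻⁴ = 1.33×10⁻⁹ F.
U₁ = 5.19×10⁻⁶ J.
Battery connected ⇒ V is held fixed. C₂ = 2.32 C₁ and U = ½CV², so U₂/U₁ = C₂/C₁ = 2.32.
U₂ = 2.32 × 5.19×10⁻⁶ = 1.20×10⁻⁵ J.

12.0 μJ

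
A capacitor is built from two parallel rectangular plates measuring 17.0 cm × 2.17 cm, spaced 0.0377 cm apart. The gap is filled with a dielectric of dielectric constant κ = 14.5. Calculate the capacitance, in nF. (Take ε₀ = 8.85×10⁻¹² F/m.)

A = 17.0 × 2.17 cm² = 3.69×10⁻³ m².
C = κε₀A/d = 14.5 × 8.85×10⁻¹² × 3.69×10⁻³ / 3.77×10⁻⁴ = 1.26×10⁻⁹ F.

C ≈ 1.26 nF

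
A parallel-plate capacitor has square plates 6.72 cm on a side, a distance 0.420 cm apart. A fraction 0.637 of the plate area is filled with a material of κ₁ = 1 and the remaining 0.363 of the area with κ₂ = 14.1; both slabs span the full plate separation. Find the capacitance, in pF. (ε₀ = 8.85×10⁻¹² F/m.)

A = (6.72 cm)² = 4.52×10⁻³ m².
Side-by-side slabs ⇒ two capacitors in parallel, each spanning the full gap.
C₁ = κ₁ε₀A₁/d = 1.00 × 8.85×10⁻¹² × 2.88×10⁻³ / 4.20×10⁻³ = 6.06×10⁻¹² F.
C₂ = κ₂ε₀A₂/d = 14.1 × 8.85×10⁻¹² × 1.64×10⁻³ / 4.20×10⁻³ = 4.87×10⁻¹¹ F.
C = C₁ + C₂ = 5.48×10⁻¹¹ F.

C ≈ 54.8 pF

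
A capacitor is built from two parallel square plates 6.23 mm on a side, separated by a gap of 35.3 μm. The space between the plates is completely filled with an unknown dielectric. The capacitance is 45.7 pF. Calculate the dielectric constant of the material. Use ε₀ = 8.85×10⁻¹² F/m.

4.70

A = (6.23 mm)² = 3.88×10⁻⁵ m².
κ = Cd/(ε₀A) = 4.57×10⁻¹¹ × 3.53×10⁻⁵ / (8.85×10⁻¹² × 3.88×10⁻⁵) = 4.70.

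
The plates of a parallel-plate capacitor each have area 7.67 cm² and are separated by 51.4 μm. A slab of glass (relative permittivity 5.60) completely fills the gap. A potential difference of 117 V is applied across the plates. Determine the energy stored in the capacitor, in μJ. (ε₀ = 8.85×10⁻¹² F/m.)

A = 7.67 cm² = 7.67×10⁻⁴ m².
C = κε₀A/d = 5.60 × 8.85×10⁻¹² × 7.67×10⁻⁴ / 5.14×10⁻⁵ = 7.40×10⁻¹⁰ F.
U = ½CV² = ½ × 7.40×10⁻¹⁰ × (117)² = 5.06×10⁻⁶ J.

U ≈ 5.06 μJ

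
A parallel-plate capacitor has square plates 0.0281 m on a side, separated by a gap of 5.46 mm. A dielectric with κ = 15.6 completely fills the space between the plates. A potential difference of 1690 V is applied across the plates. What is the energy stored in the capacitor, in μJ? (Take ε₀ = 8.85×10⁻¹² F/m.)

A = (0.0281 m)² = 7.90×10⁻⁴ m².
C = κε₀A/d = 15.6 × 8.85×10⁻¹² × 7.90×10⁻⁴ / 5.46×10⁻³ = 2.00×10⁻¹¹ F.
U = ½CV² = ½ × 2.00×10⁻¹¹ × (1690)² = 2.85×10⁻⁵ J.

U ≈ 28.5 μJ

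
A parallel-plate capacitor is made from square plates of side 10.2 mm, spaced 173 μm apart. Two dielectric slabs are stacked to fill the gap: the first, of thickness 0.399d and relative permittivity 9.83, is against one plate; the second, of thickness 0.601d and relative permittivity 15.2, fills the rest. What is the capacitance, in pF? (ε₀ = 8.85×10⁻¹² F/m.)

66.4 pF

A = (10.2 mm)² = 1.04×10⁻⁴ m².
Stacked slabs ⇒ two capacitors in series, each with the full plate area.
C₁ = κ₁ε₀A/d₁ = 9.83 × 8.85×10⁻¹² × 1.04×10⁻⁴ / 6.90×10⁻⁵ = 1.31×10⁻¹⁰ F.
C₂ = κ₂ε₀A/d₂ = 15.2 × 8.85×10⁻¹² × 1.04×10⁻⁴ / 1.04×10⁻⁴ = 1.35×10⁻¹⁰ F.
C = (1/C₁ + 1/C₂)⁻¹ = 6.64×10⁻¹¹ F.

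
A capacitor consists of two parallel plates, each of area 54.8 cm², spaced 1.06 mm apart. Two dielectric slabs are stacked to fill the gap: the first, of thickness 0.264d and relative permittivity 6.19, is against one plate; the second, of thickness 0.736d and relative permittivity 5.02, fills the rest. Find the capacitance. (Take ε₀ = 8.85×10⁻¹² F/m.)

C ≈ 242 pF

A = 54.8 cm² = 5.48×10⁻³ m².
Stacked slabs ⇒ two capacitors in series, each with the full plate area.
C₁ = κ₁ε₀A/d₁ = 6.19 × 8.85×10⁻¹² × 5.48×10⁻³ / 2.80×10⁻⁴ = 1.07×10⁻⁹ F.
C₂ = κ₂ε₀A/d₂ = 5.02 × 8.85×10⁻¹² × 5.48×10⁻³ / 7.80×10⁻⁴ = 3.12×10⁻¹⁰ F.
C = (1/C₁ + 1/C₂)⁻¹ = 2.42×10⁻¹⁰ F.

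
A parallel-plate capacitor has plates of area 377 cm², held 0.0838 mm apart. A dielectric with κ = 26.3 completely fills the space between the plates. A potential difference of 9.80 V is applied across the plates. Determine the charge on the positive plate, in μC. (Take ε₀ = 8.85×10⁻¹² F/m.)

A = 377 cm² = 3.77×10⁻² m².
C = κε₀A/d = 26.3 × 8.85×10⁻¹² × 3.77×10⁻² / 8.38×10⁻⁵ = 1.05×10⁻⁷ F.
Q = CV = 1.05×10⁻⁷ × 9.80 = 1.03×10⁻⁶ C.

Q ≈ 1.03 μC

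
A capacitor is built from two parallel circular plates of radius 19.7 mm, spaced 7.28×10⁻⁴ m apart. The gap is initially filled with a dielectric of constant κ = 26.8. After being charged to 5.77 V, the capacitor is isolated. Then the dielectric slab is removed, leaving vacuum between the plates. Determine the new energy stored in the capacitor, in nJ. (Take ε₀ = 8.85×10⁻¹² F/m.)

U ≈ 177 nJ

A = π(19.7 mm)² = 1.22×10⁻³ m².
Initially C₁ = κε₀A/d = 26.8 × 8.85×10⁻¹² × 1.22×10⁻³ / 7.28×10⁻⁴ = 3.97×10⁻¹⁰ F.
U₁ = 6.61×10⁻⁹ J.
Isolated ⇒ Q is held fixed. C₂ = 0.0373 C₁ and U = Q²/(2C), so U₂/U₁ = C₁/C₂ = 26.8.
U₂ = 26.8 × 6.61×10⁻⁹ = 1.77×10⁻⁷ J.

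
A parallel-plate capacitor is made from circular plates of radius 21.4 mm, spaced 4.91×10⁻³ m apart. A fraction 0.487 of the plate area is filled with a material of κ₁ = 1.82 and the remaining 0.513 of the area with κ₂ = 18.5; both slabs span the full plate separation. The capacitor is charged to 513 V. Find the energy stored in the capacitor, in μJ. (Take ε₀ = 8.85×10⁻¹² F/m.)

3.54 μJ

A = π(21.4 mm)² = 1.44×10⁻³ m².
Side-by-side slabs ⇒ two capacitors in parallel, each spanning the full gap.
C₁ = κ₁ε₀A₁/d = 1.82 × 8.85×10⁻¹² × 7.01×10⁻⁴ / 4.91×10⁻³ = 2.30×10⁻¹² F.
C₂ = κ₂ε₀A₂/d = 18.5 × 8.85×10⁻¹² × 7.38×10⁻⁴ / 4.91×10⁻³ = 2.46×10⁻¹¹ F.
C = C₁ + C₂ = 2.69×10⁻¹¹ F.
U = ½CV² = ½ × 2.69×10⁻¹¹ × (513)² = 3.54×10⁻⁶ J.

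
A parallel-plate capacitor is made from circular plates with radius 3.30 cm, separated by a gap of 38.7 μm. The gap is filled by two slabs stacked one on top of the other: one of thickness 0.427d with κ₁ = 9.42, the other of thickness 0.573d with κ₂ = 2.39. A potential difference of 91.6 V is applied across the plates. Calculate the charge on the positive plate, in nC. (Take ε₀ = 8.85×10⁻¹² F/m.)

A = π(3.30 cm)² = 3.42×10⁻³ m².
Stacked slabs ⇒ two capacitors in series, each with the full plate area.
C₁ = κ₁ε₀A/d₁ = 9.42 × 8.85×10⁻¹² × 3.42×10⁻³ / 1.65×10⁻⁵ = 1.73×10⁻⁸ F.
C₂ = κ₂ε₀A/d₂ = 2.39 × 8.85×10⁻¹² × 3.42×10⁻³ / 2.22×10⁻⁵ = 3.26×10⁻⁹ F.
C = (1/C₁ + 1/C₂)⁻¹ = 2.74×10⁻⁹ F.
Q = CV = 2.74×10⁻⁹ × 91.6 = 2.51×10⁻⁷ C.

251 nC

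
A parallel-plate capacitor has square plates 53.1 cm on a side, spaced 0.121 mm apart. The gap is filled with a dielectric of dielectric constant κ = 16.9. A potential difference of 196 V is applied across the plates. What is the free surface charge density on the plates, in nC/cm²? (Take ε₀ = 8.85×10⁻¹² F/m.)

24.2 nC/cm²

A = (53.1 cm)² = 0.282 m².
C = κε₀A/d = 16.9 × 8.85×10⁻¹² × 0.282 / 1.21×10⁻⁴ = 3.49×10⁻⁷ F.
σ = Q/A = CV/A = 3.49×10⁻⁷ × 196 / 0.282 = 2.42×10⁻⁴ C/m².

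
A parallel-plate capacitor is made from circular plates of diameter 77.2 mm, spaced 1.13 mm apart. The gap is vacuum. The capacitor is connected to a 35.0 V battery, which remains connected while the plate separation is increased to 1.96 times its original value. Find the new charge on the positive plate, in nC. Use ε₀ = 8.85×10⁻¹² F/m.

A = π(77.2/2 mm)² = 4.68×10⁻³ m².
Initially C₁ = ε₀A/d = 8.85×10⁻¹² × 4.68×10⁻³ / 1.13×10⁻³ = 3.67×10⁻¹¹ F.
Q₁ = 1.28×10⁻⁹ C.
Battery connected ⇒ V is held fixed. C₂ = 0.510 C₁ and Q = CV, so Q₂/Q₁ = C₂/C₁ = 0.510.
Q₂ = 0.510 × 1.28×10⁻⁹ = 6.55×10⁻¹⁰ C.

Q ≈ 0.655 nC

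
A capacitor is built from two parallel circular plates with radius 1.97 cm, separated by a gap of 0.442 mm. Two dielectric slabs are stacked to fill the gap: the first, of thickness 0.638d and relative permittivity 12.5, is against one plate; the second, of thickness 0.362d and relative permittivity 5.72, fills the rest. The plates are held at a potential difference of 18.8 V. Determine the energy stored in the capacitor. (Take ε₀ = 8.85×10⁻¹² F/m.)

37.7 nJ

A = π(1.97 cm)² = 1.22×10⁻³ m².
Stacked slabs ⇒ two capacitors in series, each with the full plate area.
C₁ = κ₁ε₀A/d₁ = 12.5 × 8.85×10⁻¹² × 1.22×10⁻³ / 2.82×10⁻⁴ = 4.78×10⁻¹⁰ F.
C₂ = κ₂ε₀A/d₂ = 5.72 × 8.85×10⁻¹² × 1.22×10⁻³ / 1.60×10⁻⁴ = 3.86×10⁻¹⁰ F.
C = (1/C₁ + 1/C₂)⁻¹ = 2.14×10⁻¹⁰ F.
U = ½CV² = ½ × 2.14×10⁻¹⁰ × (18.8)² = 3.77×10⁻⁸ J.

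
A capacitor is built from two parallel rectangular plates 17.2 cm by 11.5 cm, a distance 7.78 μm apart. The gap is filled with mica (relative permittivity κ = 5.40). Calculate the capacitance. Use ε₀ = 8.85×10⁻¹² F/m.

122 nF

A = 17.2 × 11.5 cm² = 1.98×10⁻² m².
C = κε₀A/d = 5.40 × 8.85×10⁻¹² × 1.98×10⁻² / 7.78×10⁻⁶ = 1.22×10⁻⁷ F.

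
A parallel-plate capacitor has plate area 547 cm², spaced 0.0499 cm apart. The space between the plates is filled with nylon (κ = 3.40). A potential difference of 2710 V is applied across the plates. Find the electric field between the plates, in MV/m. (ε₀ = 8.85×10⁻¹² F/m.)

E ≈ 5.43 MV/m

E = V/d = 2710 / 4.99×10⁻⁴ = 5.43×10⁶ V/m.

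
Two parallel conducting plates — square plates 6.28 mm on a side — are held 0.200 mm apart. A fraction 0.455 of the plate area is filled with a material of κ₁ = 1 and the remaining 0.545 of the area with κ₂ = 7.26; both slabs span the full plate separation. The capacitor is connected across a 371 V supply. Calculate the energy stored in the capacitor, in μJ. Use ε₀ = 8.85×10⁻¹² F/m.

U ≈ 0.530 μJ

A = (6.28 mm)² = 3.94×10⁻⁵ m².
Side-by-side slabs ⇒ two capacitors in parallel, each spanning the full gap.
C₁ = κ₁ε₀A₁/d = 1.00 × 8.85×10⁻¹² × 1.79×10⁻⁵ / 2.00×10⁻⁴ = 7.94×10⁻¹³ F.
C₂ = κ₂ε₀A₂/d = 7.26 × 8.85×10⁻¹² × 2.15×10⁻⁵ / 2.00×10⁻⁴ = 6.91×10⁻¹² F.
C = C₁ + C₂ = 7.70×10⁻¹² F.
U = ½CV² = ½ × 7.70×10⁻¹² × (371)² = 5.30×10⁻⁷ J.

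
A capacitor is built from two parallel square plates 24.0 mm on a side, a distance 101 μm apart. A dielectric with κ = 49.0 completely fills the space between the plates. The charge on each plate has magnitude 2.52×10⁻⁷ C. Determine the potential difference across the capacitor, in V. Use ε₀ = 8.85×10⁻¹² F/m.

A = (24.0 mm)² = 5.76×10⁻⁴ m².
C = κε₀A/d = 49.0 × 8.85×10⁻¹² × 5.76×10⁻⁴ / 1.01×10⁻⁴ = 2.47×10⁻⁹ F.
V = Q/C = 2.52×10⁻⁷ / 2.47×10⁻⁹ = 1.02×10² V.

102 V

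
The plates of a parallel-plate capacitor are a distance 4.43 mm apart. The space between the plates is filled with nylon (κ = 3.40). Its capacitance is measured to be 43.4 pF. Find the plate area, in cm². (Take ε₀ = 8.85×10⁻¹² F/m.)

63.9 cm²

A = Cd/(κε₀) = 4.34×10⁻¹¹ × 4.43×10⁻³ / (3.40 × 8.85×10⁻¹²) = 6.39×10⁻³ m².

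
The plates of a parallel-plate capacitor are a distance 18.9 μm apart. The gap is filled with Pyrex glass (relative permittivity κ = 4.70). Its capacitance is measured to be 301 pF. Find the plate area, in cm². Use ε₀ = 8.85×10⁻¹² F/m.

A = Cd/(κε₀) = 3.01×10⁻¹⁰ × 1.89×10⁻⁵ / (4.70 × 8.85×10⁻¹²) = 1.37×10⁻⁴ m².

A ≈ 1.37 cm²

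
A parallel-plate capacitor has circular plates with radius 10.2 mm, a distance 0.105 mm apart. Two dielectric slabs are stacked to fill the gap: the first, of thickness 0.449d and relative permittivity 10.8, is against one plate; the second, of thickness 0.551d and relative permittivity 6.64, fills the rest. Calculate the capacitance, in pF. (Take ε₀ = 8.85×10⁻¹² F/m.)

221 pF

A = π(10.2 mm)² = 3.27×10⁻⁴ m².
Stacked slabs ⇒ two capacitors in series, each with the full plate area.
C₁ = κ₁ε₀A/d₁ = 10.8 × 8.85×10⁻¹² × 3.27×10⁻⁴ / 4.71×10⁻⁵ = 6.63×10⁻¹⁰ F.
C₂ = κ₂ε₀A/d₂ = 6.64 × 8.85×10⁻¹² × 3.27×10⁻⁴ / 5.79×10⁻⁵ = 3.32×10⁻¹⁰ F.
C = (1/C₁ + 1/C₂)⁻¹ = 2.21×10⁻¹⁰ F.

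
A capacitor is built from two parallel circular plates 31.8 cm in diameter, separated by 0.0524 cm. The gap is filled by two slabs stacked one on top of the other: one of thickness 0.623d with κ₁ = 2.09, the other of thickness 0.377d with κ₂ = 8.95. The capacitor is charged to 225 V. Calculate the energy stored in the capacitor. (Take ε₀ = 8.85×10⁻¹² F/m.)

99.8 μJ

A = π(31.8/2 cm)² = 7.94×10⁻² m².
Stacked slabs ⇒ two capacitors in series, each with the full plate area.
C₁ = κ₁ε₀A/d₁ = 2.09 × 8.85×10⁻¹² × 7.94×10⁻² / 3.26×10⁻⁴ = 4.50×10⁻⁹ F.
C₂ = κ₂ε₀A/d₂ = 8.95 × 8.85×10⁻¹² × 7.94×10⁻² / 1.98×10⁻⁴ = 3.18×10⁻⁸ F.
C = (1/C₁ + 1/C₂)⁻¹ = 3.94×10⁻⁹ F.
U = ½CV² = ½ × 3.94×10⁻⁹ × (225)² = 9.98×10⁻⁵ J.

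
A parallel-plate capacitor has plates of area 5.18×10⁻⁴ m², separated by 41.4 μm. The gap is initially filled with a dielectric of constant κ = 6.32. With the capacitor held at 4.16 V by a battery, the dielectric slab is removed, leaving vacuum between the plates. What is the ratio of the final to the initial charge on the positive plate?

Battery connected ⇒ V is held fixed.
C₂ = 0.158 C₁ and Q = CV, so Q₂/Q₁ = C₂/C₁ = 0.158.

0.158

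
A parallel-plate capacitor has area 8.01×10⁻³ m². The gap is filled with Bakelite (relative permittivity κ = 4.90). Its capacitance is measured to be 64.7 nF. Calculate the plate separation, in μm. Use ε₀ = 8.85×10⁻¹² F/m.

d = κε₀A/C = 4.90 × 8.85×10⁻¹² × 8.01×10⁻³ / 6.47×10⁻⁸ = 5.37×10⁻⁶ m.

d ≈ 5.37 μm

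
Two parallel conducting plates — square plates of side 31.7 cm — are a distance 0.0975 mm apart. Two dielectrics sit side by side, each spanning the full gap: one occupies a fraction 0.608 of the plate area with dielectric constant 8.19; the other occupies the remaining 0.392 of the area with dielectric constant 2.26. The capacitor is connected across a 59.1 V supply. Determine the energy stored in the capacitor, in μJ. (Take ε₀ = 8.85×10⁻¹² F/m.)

U ≈ 93.4 μJ

A = (31.7 cm)² = 0.100 m².
Side-by-side slabs ⇒ two capacitors in parallel, each spanning the full gap.
C₁ = κ₁ε₀A₁/d = 8.19 × 8.85×10⁻¹² × 6.11×10⁻² / 9.75×10⁻⁵ = 4.54×10⁻⁸ F.
C₂ = κ₂ε₀A₂/d = 2.26 × 8.85×10⁻¹² × 3.94×10⁻² / 9.75×10⁻⁵ = 8.08×10⁻⁹ F.
C = C₁ + C₂ = 5.35×10⁻⁸ F.
U = ½CV² = ½ × 5.35×10⁻⁸ × (59.1)² = 9.34×10⁻⁵ J.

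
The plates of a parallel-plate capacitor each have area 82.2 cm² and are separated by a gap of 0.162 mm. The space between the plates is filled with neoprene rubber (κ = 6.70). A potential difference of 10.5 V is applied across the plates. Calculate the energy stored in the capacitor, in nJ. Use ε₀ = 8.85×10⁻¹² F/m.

A = 82.2 cm² = 8.22×10⁻³ m².
C = κε₀A/d = 6.70 × 8.85×10⁻¹² × 8.22×10⁻³ / 1.62×10⁻⁴ = 3.01×10⁻⁹ F.
U = ½CV² = ½ × 3.01×10⁻⁹ × (10.5)² = 1.66×10⁻⁷ J.

166 nJ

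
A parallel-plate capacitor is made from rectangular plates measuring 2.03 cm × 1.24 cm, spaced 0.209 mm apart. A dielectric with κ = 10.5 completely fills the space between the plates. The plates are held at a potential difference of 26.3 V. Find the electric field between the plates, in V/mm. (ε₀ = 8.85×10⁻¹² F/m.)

E = V/d = 26.3 / 2.09×10⁻⁴ = 1.26×10⁵ V/m.

E ≈ 126 V/mm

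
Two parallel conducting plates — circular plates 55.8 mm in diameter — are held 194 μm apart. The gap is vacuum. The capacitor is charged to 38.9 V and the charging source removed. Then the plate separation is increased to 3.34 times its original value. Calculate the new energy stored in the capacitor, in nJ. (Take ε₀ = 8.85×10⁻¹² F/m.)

A = π(55.8/2 mm)² = 2.45×10⁻³ m².
Initially C₁ = ε₀A/d = 8.85×10⁻¹² × 2.45×10⁻³ / 1.94×10⁻⁴ = 1.12×10⁻¹⁰ F.
U₁ = 8.44×10⁻⁸ J.
Isolated ⇒ Q is held fixed. C₂ = 0.299 C₁ and U = Q²/(2C), so U₂/U₁ = C₁/C₂ = 3.34.
U₂ = 3.34 × 8.44×10⁻⁸ = 2.82×10⁻⁷ J.

U ≈ 282 nJ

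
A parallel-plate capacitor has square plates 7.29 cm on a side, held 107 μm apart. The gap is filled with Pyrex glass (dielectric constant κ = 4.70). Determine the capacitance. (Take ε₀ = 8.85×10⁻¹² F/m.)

A = (7.29 cm)² = 5.31×10⁻³ m².
C = κε₀A/d = 4.70 × 8.85×10⁻¹² × 5.31×10⁻³ / 1.07×10⁻⁴ = 2.07×10⁻⁹ F.

2.07 nF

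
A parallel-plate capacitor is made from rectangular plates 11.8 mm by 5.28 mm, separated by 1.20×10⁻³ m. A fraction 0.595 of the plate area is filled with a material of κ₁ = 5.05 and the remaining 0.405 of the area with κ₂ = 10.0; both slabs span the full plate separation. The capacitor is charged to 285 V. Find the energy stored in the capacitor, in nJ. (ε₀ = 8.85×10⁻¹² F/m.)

A = 11.8 × 5.28 mm² = 6.23×10⁻⁵ m².
Side-by-side slabs ⇒ two capacitors in parallel, each spanning the full gap.
C₁ = κ₁ε₀A₁/d = 5.05 × 8.85×10⁻¹² × 3.71×10⁻⁵ / 1.20×10⁻³ = 1.38×10⁻¹² F.
C₂ = κ₂ε₀A₂/d = 10.0 × 8.85×10⁻¹² × 2.52×10⁻⁵ / 1.20×10⁻³ = 1.86×10⁻¹² F.
C = C₁ + C₂ = 3.24×10⁻¹² F.
U = ½CV² = ½ × 3.24×10⁻¹² × (285)² = 1.32×10⁻⁷ J.

132 nJ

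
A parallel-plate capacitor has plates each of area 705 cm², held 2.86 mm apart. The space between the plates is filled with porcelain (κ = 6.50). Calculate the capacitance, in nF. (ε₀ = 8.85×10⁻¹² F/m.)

1.42 nF

A = 705 cm² = 7.05×10⁻² m².
C = κε₀A/d = 6.50 × 8.85×10⁻¹² × 7.05×10⁻² / 2.86×10⁻³ = 1.42×10⁻⁹ F.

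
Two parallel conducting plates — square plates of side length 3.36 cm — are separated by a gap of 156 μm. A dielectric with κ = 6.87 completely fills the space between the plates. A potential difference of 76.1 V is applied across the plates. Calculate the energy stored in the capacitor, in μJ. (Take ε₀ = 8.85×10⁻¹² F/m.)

A = (3.36 cm)² = 1.13×10⁻³ m².
C = κε₀A/d = 6.87 × 8.85×10⁻¹² × 1.13×10⁻³ / 1.56×10⁻⁴ = 4.40×10⁻¹⁰ F.
U = ½CV² = ½ × 4.40×10⁻¹⁰ × (76.1)² = 1.27×10⁻⁶ J.

U ≈ 1.27 μJ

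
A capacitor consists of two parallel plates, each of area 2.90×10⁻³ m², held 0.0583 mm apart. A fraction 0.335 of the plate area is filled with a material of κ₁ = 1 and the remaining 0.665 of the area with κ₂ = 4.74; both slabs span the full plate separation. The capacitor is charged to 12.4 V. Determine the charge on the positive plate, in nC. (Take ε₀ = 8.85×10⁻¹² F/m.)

19.0 nC

Side-by-side slabs ⇒ two capacitors in parallel, each spanning the full gap.
C₁ = κ₁ε₀A₁/d = 1.00 × 8.85×10⁻¹² × 9.71×10⁻⁴ / 5.83×10⁻⁵ = 1.47×10⁻¹⁰ F.
C₂ = κ₂ε₀A₂/d = 4.74 × 8.85×10⁻¹² × 1.93×10⁻³ / 5.83×10⁻⁵ = 1.39×10⁻⁹ F.
C = C₁ + C₂ = 1.54×10⁻⁹ F.
Q = CV = 1.54×10⁻⁹ × 12.4 = 1.90×10⁻⁸ C.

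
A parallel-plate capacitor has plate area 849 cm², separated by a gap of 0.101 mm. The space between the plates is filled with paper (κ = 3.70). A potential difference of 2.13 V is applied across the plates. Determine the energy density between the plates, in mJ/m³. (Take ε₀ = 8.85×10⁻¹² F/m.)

7.28 mJ/m³

E = V/d = 2.13 / 1.01×10⁻⁴ = 2.11×10⁴ V/m.
u = ½κε₀E² = ½ × 3.70 × 8.85×10⁻¹² × (2.11×10⁴)² = 7.28×10⁻³ J/m³.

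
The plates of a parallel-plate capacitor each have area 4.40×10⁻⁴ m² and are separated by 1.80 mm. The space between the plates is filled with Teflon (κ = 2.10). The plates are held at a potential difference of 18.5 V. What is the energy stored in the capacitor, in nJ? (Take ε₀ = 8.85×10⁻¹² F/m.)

C = κε₀A/d = 2.10 × 8.85×10⁻¹² × 4.40×10⁻⁴ / 1.80×10⁻³ = 4.54×10⁻¹² F.
U = ½CV² = ½ × 4.54×10⁻¹² × (18.5)² = 7.77×10⁻¹⁰ J.

0.777 nJ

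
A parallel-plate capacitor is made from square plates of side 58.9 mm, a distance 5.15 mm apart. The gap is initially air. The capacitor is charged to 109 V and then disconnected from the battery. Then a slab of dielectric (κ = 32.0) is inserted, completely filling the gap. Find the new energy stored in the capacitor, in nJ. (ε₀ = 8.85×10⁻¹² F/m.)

U ≈ 1.11 nJ

A = (58.9 mm)² = 3.47×10⁻³ m².
Initially C₁ = ε₀A/d = 8.85×10⁻¹² × 3.47×10⁻³ / 5.15×10⁻³ = 5.96×10⁻¹² F.
U₁ = 3.54×10⁻⁸ J.
Isolated ⇒ Q is held fixed. C₂ = 32.0 C₁ and U = Q²/(2C), so U₂/U₁ = C₁/C₂ = 0.0312.
U₂ = 0.0312 × 3.54×10⁻⁸ = 1.11×10⁻⁹ J.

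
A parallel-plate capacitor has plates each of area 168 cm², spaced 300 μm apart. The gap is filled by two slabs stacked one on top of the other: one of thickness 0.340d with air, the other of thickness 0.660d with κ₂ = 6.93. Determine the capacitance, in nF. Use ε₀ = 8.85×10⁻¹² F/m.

A = 168 cm² = 1.68×10⁻² m².
Stacked slabs ⇒ two capacitors in series, each with the full plate area.
C₁ = κ₁ε₀A/d₁ = 1.00 × 8.85×10⁻¹² × 1.68×10⁻² / 1.02×10⁻⁴ = 1.46×10⁻⁹ F.
C₂ = κ₂ε₀A/d₂ = 6.93 × 8.85×10⁻¹² × 1.68×10⁻² / 1.98×10⁻⁴ = 5.20×10⁻⁹ F.
C = (1/C₁ + 1/C₂)⁻¹ = 1.14×10⁻⁹ F.

C ≈ 1.14 nF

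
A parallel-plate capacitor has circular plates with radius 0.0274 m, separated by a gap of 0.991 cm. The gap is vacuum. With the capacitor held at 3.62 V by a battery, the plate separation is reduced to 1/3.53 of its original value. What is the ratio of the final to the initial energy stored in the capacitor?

3.53

Battery connected ⇒ V is held fixed.
C₂ = 3.53 C₁ and U = ½CV², so U₂/U₁ = C₂/C₁ = 3.53.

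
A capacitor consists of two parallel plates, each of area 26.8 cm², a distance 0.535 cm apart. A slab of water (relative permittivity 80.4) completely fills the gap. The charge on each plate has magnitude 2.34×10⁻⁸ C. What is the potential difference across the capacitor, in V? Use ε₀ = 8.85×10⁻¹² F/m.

V ≈ 65.7 V

A = 26.8 cm² = 2.68×10⁻³ m².
C = κε₀A/d = 80.4 × 8.85×10⁻¹² × 2.68×10⁻³ / 5.35×10⁻³ = 3.56×10⁻¹⁰ F.
V = Q/C = 2.34×10⁻⁸ / 3.56×10⁻¹⁰ = 65.7 V.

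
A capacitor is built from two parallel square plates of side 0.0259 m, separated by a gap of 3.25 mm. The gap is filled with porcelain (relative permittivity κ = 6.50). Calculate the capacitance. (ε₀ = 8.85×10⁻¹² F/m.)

A = (0.0259 m)² = 6.71×10⁻⁴ m².
C = κε₀A/d = 6.50 × 8.85×10⁻¹² × 6.71×10⁻⁴ / 3.25×10⁻³ = 1.19×10⁻¹¹ F.

11.9 pF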